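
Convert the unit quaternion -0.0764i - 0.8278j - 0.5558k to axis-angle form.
axis = (-0.0764, -0.8278, -0.5558), θ = π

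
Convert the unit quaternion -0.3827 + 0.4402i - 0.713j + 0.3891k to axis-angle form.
axis = (0.4765, -0.7717, 0.4212), θ = 5π/4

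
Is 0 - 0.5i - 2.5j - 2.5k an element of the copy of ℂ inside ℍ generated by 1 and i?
No. The quaternion -0.5i - 2.5j - 2.5k has j-coefficient y = -2.5 and k-coefficient z = -2.5, not both zero, so it does not lie in the complex subalgebra spanned by 1 and i.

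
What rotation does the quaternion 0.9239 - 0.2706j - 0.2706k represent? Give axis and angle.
axis = (0, -√2/2, -√2/2), θ = π/4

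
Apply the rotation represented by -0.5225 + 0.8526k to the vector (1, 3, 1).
(2.219, -2.253, 1)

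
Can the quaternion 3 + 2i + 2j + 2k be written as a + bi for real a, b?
No. The quaternion 3 + 2i + 2j + 2k has j-coefficient y = 2 and k-coefficient z = 2, not both zero, so it does not lie in the complex subalgebra spanned by 1 and i.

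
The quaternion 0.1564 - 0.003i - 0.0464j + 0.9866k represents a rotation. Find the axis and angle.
axis = (-0.003, -0.047, 0.9989), θ = 162°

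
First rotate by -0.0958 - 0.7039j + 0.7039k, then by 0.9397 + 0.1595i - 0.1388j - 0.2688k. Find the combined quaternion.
0.0015 - 0.3022i - 0.7604j + 0.5749k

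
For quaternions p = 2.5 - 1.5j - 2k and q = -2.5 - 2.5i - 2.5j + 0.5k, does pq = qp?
No: pq = -9 - 12i + 2.5j + 2.5k ≠ -9 - 0.5i - 7.5j + 10k = qp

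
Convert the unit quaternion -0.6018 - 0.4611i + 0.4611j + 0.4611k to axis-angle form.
axis = (-√3/3, √3/3, √3/3), θ = 254°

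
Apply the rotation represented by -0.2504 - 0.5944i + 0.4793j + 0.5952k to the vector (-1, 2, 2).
(-2.271, 0.583, 1.872)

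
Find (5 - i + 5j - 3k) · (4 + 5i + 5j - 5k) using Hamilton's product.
-15 + 11i + 25j - 67k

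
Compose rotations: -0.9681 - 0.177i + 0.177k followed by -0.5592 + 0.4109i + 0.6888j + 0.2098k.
0.577 - 0.1769i - 0.7767j - 0.1802k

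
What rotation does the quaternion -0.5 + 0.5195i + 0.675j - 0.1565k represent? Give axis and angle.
axis = (0.5999, 0.7794, -0.1807), θ = 4π/3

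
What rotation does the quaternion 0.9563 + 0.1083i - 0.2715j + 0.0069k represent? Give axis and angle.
axis = (0.3704, -0.9286, 0.0236), θ = 34°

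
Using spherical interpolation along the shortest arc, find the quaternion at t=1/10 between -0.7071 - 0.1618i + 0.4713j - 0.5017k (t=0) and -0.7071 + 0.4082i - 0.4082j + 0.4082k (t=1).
-0.8029 - 0.0966i + 0.4007j - 0.4306k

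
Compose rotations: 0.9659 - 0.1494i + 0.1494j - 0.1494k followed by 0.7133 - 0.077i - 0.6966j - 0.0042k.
0.7809 - 0.0762i - 0.5772j - 0.2262k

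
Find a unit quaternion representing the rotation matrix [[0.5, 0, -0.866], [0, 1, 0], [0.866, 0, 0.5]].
0.866 - 0.5j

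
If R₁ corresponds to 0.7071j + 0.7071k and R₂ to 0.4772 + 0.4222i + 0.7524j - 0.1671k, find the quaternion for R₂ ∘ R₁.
-0.4139 + 0.6502i + 0.0389j + 0.636k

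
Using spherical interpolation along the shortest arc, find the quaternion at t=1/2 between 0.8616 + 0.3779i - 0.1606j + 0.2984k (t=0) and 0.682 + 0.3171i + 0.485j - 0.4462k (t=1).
0.8923 + 0.4017i + 0.1875j - 0.0854k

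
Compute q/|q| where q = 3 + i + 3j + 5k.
0.4523 + 0.1508i + 0.4523j + 0.7538k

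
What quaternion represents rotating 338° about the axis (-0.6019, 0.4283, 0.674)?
-0.9816 - 0.1148i + 0.0817j + 0.1286k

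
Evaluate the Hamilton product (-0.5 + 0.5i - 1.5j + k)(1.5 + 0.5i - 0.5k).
-0.5 + 1.25i - 1.5j + 2.5k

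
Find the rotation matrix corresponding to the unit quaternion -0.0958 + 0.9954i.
[[1, 0, 0], [0, -0.9816, 0.1907], [0, -0.1907, -0.9816]]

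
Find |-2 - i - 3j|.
√14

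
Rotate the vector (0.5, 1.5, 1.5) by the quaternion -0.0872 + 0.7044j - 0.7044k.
(-0.861, -1.416, -1.416)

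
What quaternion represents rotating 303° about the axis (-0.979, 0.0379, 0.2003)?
-0.8788 - 0.4671i + 0.0181j + 0.0956k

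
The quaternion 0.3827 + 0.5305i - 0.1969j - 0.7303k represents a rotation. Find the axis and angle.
axis = (0.5742, -0.2131, -0.7905), θ = 3π/4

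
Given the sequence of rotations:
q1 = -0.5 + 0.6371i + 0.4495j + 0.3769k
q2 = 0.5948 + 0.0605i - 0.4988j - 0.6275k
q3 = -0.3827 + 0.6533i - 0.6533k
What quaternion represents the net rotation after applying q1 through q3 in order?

q2 · q1 = 0.1248 + 0.4428i + 0.0942j + 0.8829k
q3 · q2 · q1 = 0.2398 - 0.0264i - 0.9021j - 0.3579k
0.2398 - 0.0264i - 0.9021j - 0.3579k


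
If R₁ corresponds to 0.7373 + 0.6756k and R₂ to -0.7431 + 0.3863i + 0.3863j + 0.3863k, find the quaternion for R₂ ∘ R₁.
-0.8089 + 0.5458i + 0.0238j - 0.2172k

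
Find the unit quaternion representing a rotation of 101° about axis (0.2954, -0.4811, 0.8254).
0.6361 + 0.2279i - 0.3712j + 0.6369k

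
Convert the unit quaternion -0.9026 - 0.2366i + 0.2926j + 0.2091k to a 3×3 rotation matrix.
[[0.7413, 0.239, -0.6271], [-0.5159, 0.8006, -0.3047], [0.4293, 0.5495, 0.7168]]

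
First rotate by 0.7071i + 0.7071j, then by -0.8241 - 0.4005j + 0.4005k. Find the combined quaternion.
0.2832 - 0.8659i - 0.2995j + 0.2832k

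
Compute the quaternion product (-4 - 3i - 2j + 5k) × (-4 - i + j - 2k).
25 + 15i - 7j - 17k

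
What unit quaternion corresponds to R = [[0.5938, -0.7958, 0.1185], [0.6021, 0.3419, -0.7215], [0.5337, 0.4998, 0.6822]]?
0.809 + 0.3774i - 0.1283j + 0.432k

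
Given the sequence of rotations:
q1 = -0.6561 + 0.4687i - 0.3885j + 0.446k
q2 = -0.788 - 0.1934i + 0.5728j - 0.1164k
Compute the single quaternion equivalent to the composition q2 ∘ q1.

q2 · q1 = 0.8821 - 0.0322i - 0.038j - 0.4684k
0.8821 - 0.0322i - 0.038j - 0.4684k


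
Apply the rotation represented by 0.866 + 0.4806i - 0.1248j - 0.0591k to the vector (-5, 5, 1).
(-5.17, 2.949, 3.946)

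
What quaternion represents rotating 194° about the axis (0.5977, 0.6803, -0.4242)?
-0.1219 + 0.5932i + 0.6752j - 0.421k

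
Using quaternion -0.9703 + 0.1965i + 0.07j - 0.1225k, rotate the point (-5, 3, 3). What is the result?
(-5.984, 2.445, 1.105)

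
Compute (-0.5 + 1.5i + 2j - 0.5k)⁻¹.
-0.0741 - 0.2222i - 0.2963j + 0.0741k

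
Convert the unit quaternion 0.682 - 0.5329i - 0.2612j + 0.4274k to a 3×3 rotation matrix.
[[0.4982, -0.3046, -0.8118], [0.8614, 0.0667, 0.5036], [-0.0992, -0.9501, 0.2956]]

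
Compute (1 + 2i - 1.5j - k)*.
1 - 2i + 1.5j + k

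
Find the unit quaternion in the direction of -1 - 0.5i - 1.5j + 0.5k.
-0.5164 - 0.2582i - 0.7746j + 0.2582k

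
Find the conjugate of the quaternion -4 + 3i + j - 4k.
-4 - 3i - j + 4k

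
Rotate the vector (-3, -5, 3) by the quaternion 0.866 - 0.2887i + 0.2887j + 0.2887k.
(2.334, -2.333, 5.667)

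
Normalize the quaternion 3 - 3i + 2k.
0.6396 - 0.6396i + 0.4264k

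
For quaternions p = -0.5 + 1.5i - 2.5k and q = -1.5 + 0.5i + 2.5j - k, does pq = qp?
No: pq = -2.5 + 3.75i - j + 8k ≠ -2.5 - 8.75i - 1.5j + 0.5k = qp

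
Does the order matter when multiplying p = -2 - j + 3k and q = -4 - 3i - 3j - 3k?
Yes: pq = 14 + 18i + j - 9k ≠ 14 - 6i + 19j - 3k = qp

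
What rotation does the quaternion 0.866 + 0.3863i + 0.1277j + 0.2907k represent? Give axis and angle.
axis = (0.7725, 0.2554, 0.5814), θ = π/3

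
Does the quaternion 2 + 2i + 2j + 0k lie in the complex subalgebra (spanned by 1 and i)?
No. The quaternion 2 + 2i + 2j has j-coefficient y = 2 and k-coefficient z = 0, not both zero, so it does not lie in the complex subalgebra spanned by 1 and i.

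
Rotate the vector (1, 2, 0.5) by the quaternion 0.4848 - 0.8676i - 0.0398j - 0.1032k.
(1.384, -0.66, -1.703)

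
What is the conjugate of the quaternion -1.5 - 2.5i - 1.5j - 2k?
-1.5 + 2.5i + 1.5j + 2k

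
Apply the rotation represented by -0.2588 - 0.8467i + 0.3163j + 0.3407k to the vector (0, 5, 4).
(-4.759, -4.221, 0.733)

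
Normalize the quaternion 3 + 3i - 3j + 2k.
0.5388 + 0.5388i - 0.5388j + 0.3592k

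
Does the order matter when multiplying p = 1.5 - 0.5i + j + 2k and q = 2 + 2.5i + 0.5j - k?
Yes: pq = 5.75 + 0.75i + 7.25j - 0.25k ≠ 5.75 + 4.75i - 1.75j + 5.25k = qp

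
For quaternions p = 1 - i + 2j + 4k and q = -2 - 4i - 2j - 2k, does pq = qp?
No: pq = 6 + 2i - 24j ≠ 6 - 6i + 12j - 20k = qp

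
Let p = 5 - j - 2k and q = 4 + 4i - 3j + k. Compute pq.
19 + 13i - 27j + k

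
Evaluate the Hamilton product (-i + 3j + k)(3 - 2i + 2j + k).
-9 - 2i + 8j + 7k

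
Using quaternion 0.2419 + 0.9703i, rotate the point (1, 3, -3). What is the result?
(1, -1.241, 4.057)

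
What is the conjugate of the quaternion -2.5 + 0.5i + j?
-2.5 - 0.5i - j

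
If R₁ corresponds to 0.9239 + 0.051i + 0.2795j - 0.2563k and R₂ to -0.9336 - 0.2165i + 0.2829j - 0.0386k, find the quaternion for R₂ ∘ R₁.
-0.9405 - 0.3094i - 0.057j + 0.1287k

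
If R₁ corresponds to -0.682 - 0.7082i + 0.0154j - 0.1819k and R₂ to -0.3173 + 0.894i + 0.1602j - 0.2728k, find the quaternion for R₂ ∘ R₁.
0.7974 - 0.4099i + 0.2417j + 0.371k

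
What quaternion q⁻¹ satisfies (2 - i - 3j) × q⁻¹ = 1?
0.1429 + 0.0714i + 0.2143j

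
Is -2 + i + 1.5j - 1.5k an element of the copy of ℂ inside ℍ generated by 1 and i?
No. The quaternion -2 + i + 1.5j - 1.5k has j-coefficient y = 1.5 and k-coefficient z = -1.5, not both zero, so it does not lie in the complex subalgebra spanned by 1 and i.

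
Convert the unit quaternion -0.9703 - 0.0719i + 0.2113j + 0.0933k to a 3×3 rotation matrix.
[[0.8933, 0.1507, -0.4235], [-0.2114, 0.9723, -0.1001], [0.3966, 0.179, 0.9004]]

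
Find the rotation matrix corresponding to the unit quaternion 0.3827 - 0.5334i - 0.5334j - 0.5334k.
[[-0.1381, 0.9773, 0.1608], [0.1608, -0.1381, 0.9773], [0.9773, 0.1608, -0.1381]]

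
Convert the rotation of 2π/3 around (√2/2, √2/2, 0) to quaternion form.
0.5 + 0.6124i + 0.6124j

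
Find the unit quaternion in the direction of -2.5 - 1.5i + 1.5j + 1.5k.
-0.6934 - 0.416i + 0.416j + 0.416k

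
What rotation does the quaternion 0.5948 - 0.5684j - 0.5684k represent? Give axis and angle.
axis = (0, -√2/2, -√2/2), θ = 107°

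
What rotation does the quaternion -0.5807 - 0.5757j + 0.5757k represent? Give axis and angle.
axis = (0, -√2/2, √2/2), θ = 251°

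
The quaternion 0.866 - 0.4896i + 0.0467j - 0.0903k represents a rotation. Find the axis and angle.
axis = (-0.9791, 0.0934, -0.1806), θ = π/3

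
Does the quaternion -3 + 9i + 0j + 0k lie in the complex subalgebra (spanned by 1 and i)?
Yes. The quaternion -3 + 9i has j- and k-coefficients y = z = 0, so it lies in the complex subalgebra spanned by 1 and i.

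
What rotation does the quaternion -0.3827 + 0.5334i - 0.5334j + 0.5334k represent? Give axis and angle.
axis = (√3/3, -√3/3, √3/3), θ = 5π/4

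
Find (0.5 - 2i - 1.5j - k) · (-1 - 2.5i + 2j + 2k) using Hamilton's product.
-0.5 - 0.25i + 9j - 5.75k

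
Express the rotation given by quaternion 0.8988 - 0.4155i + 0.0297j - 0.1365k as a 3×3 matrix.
[[0.961, 0.2207, 0.1668], [-0.2701, 0.6175, 0.7388], [0.06, -0.755, 0.653]]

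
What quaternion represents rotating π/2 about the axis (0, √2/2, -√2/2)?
0.7071 + 0.5j - 0.5k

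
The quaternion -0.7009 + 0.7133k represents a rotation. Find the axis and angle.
axis = (0, 0, 1), θ = 269°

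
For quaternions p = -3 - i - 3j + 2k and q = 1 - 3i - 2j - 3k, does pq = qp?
No: pq = -6 + 21i - 6j + 4k ≠ -6 - 5i + 12j + 18k = qp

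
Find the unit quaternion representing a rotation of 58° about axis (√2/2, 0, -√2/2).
0.8746 + 0.3428i - 0.3428k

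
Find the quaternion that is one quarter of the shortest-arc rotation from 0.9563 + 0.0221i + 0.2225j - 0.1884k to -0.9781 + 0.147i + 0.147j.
0.9807 - 0.0211i + 0.1315j - 0.1434k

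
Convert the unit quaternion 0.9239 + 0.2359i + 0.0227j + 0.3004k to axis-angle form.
axis = (0.6165, 0.0593, 0.7851), θ = π/4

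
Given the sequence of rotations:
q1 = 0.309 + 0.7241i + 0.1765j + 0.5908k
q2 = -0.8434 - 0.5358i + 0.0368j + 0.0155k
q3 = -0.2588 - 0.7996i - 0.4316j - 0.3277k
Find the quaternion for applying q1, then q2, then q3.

q2 · q1 = 0.1117 - 0.7573i + 0.1903j - 0.6147k
q3 · q2 · q1 = -0.7537 + 0.4343i - 0.3408j - 0.3565k
-0.7537 + 0.4343i - 0.3408j - 0.3565k


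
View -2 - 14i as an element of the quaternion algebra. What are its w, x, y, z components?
-2 - 14i + 0j + 0k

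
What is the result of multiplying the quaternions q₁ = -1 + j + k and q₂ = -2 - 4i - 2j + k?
3 + 7i - 4j + k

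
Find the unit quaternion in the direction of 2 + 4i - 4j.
0.3333 + 0.6667i - 0.6667j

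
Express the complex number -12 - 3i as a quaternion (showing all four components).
-12 - 3i + 0j + 0k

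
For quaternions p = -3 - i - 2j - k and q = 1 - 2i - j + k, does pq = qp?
No: pq = -6 + 2i + 4j - 7k ≠ -6 + 8i - 2j - k = qp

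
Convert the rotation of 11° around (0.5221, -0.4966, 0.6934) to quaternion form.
0.9954 + 0.05i - 0.0476j + 0.0665k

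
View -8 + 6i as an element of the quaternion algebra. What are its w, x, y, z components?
-8 + 6i + 0j + 0k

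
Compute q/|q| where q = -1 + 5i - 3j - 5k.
-0.1291 + 0.6455i - 0.3873j - 0.6455k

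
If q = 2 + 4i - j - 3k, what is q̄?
2 - 4i + j + 3k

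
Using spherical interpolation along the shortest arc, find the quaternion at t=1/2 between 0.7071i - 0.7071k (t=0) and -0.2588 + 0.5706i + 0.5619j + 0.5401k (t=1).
-0.1811 + 0.8939i + 0.3931j - 0.1168k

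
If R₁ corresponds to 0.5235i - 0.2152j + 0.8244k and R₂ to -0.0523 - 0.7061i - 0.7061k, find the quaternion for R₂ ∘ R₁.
0.9518 - 0.1793i + 0.2237j + 0.1088k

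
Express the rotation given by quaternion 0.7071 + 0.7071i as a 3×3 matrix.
[[1, 0, 0], [0, 0, -1], [0, 1, 0]]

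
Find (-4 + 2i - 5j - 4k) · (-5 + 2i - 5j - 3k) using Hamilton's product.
-21 - 23i + 43j + 32k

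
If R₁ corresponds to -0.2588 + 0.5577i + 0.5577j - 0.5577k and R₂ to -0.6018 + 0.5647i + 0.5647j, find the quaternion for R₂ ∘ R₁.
-0.4741 - 0.7967i - 0.1668j + 0.3356k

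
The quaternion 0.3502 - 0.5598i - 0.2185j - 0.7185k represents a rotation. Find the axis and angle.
axis = (-0.5976, -0.2333, -0.7671), θ = 139°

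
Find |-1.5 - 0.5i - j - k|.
2.121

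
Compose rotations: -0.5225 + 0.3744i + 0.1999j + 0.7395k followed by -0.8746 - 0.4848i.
0.6385 - 0.0741i + 0.1837j - 0.7437k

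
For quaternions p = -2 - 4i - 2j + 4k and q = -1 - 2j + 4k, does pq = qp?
No: pq = -18 + 4i + 22j - 4k ≠ -18 + 4i - 10j - 20k = qp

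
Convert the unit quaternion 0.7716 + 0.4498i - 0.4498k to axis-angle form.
axis = (√2/2, 0, -√2/2), θ = 79°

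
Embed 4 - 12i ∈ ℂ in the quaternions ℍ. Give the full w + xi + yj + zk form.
4 - 12i + 0j + 0k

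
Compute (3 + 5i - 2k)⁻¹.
0.0789 - 0.1316i + 0.0526k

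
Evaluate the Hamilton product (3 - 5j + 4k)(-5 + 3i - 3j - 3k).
-18 + 36i + 28j - 14k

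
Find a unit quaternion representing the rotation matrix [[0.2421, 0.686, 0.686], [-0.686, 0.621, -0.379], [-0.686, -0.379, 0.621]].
0.7881 + 0.4353j - 0.4353k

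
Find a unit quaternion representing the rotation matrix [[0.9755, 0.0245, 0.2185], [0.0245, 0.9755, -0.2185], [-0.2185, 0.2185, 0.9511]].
0.9877 + 0.1106i + 0.1106j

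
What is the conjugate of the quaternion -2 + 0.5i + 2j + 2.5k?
-2 - 0.5i - 2j - 2.5k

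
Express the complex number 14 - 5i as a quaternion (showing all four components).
14 - 5i + 0j + 0k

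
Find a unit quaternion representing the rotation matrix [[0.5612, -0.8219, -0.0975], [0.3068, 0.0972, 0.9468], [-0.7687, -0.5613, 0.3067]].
0.7009 - 0.5379i + 0.2394j + 0.4026k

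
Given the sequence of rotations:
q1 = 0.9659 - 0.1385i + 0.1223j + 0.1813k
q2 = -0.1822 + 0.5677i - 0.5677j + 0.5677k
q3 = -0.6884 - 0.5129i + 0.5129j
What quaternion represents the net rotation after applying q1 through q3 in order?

q2 · q1 = -0.1309 + 0.4012i - 0.7522j + 0.5061k
q3 · q2 · q1 = 0.6817 + 0.0505i + 0.7103j - 0.1684k
0.6817 + 0.0505i + 0.7103j - 0.1684k


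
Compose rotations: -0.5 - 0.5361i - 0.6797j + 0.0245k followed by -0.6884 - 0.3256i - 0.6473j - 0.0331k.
-0.2695 + 0.4935i + 0.8173j - 0.126k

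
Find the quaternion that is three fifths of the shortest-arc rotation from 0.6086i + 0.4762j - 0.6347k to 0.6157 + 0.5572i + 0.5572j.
0.406 + 0.6427i + 0.5828j - 0.2871k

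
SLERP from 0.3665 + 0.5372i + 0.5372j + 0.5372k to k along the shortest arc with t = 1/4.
0.2971 + 0.4354i + 0.4354j + 0.7298k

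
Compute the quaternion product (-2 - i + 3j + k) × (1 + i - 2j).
5 - i + 8j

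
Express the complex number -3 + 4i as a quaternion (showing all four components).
-3 + 4i + 0j + 0k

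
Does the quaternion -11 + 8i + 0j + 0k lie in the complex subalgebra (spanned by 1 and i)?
Yes. The quaternion -11 + 8i has j- and k-coefficients y = z = 0, so it lies in the complex subalgebra spanned by 1 and i.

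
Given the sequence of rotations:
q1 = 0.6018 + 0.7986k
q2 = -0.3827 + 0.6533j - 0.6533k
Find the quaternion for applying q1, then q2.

q2 · q1 = 0.2914 + 0.5217i + 0.3932j - 0.6988k
0.2914 + 0.5217i + 0.3932j - 0.6988k


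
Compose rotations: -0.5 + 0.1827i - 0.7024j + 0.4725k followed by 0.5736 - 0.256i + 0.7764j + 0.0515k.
0.281 + 0.6358i - 0.6607j + 0.2832k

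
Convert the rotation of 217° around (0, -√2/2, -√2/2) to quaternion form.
-0.3173 - 0.6706j - 0.6706k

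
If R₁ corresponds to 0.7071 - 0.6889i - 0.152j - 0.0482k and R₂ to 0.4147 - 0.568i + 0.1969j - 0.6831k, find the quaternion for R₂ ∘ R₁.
-0.1011 - 0.8006i + 0.5194j - 0.281k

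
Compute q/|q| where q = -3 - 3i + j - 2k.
-0.6255 - 0.6255i + 0.2085j - 0.417k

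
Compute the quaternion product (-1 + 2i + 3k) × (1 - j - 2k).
5 + 5i + 5j + 3k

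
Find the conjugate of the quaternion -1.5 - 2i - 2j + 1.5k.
-1.5 + 2i + 2j - 1.5k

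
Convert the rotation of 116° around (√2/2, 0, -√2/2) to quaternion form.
0.5299 + 0.5997i - 0.5997k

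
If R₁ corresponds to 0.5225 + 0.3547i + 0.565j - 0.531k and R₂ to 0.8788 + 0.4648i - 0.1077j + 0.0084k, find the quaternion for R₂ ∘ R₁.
0.3596 + 0.607i + 0.69j - 0.1614k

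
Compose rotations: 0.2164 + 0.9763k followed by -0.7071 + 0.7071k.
-0.8434 - 0.5373k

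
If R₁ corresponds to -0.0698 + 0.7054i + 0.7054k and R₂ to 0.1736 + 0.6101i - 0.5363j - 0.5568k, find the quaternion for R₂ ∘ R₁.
-0.0497 - 0.2984i - 0.7857j + 0.5396k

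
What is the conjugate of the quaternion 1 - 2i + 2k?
1 + 2i - 2k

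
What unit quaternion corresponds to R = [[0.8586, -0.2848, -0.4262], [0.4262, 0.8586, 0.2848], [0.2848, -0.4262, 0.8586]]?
0.9455 - 0.188i - 0.188j + 0.188k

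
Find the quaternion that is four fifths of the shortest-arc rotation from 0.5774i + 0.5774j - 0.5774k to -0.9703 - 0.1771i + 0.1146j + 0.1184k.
0.8994 + 0.332i + 0.0616j - 0.2776k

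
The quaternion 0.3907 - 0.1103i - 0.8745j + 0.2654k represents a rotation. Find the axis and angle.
axis = (-0.1198, -0.95, 0.2883), θ = 134°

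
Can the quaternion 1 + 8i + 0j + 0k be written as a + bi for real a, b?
Yes. The quaternion 1 + 8i has j- and k-coefficients y = z = 0, so it lies in the complex subalgebra spanned by 1 and i.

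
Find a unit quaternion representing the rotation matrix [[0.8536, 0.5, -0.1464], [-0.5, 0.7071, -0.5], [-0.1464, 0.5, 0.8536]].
0.9239 + 0.2706i - 0.2706k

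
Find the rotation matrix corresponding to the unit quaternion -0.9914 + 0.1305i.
[[1, 0, 0], [0, 0.9659, 0.2588], [0, -0.2588, 0.9659]]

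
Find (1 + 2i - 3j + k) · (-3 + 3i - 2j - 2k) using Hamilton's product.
-13 + 5i + 14j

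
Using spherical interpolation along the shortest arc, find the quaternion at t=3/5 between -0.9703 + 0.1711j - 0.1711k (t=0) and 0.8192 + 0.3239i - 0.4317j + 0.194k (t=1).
-0.9014 - 0.1986i + 0.335j - 0.1893k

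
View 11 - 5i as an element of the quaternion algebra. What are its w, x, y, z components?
11 - 5i + 0j + 0k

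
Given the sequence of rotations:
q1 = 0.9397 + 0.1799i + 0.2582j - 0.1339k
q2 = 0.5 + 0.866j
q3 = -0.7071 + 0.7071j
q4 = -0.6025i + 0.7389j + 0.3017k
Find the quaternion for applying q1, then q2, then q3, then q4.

q2 · q1 = 0.2462 - 0.026i + 0.9429j - 0.2227k
q3 · q2 · q1 = -0.8408 - 0.1391i - 0.4926j + 0.1759k
q4 · q3 · q2 · q1 = 0.2271 + 0.7852i - 0.5573j + 0.1459k
0.2271 + 0.7852i - 0.5573j + 0.1459k


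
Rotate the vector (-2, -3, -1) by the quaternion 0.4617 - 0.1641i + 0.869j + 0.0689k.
(1.306, -2.638, 2.31)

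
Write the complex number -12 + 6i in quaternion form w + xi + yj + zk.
-12 + 6i + 0j + 0k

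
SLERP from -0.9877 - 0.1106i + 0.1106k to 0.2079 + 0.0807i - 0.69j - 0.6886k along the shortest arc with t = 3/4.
-0.5014 - 0.1052i + 0.5895j + 0.6246k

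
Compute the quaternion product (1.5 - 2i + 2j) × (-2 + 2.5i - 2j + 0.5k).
6 + 8.75i - 6j - 0.25k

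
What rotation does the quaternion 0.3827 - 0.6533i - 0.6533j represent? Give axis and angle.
axis = (-√2/2, -√2/2, 0), θ = 3π/4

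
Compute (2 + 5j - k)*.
2 - 5j + k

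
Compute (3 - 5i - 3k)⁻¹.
0.0698 + 0.1163i + 0.0698k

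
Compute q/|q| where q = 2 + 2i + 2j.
0.5774 + 0.5774i + 0.5774j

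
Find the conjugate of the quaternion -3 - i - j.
-3 + i + j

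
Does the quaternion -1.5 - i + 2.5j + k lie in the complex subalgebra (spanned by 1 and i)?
No. The quaternion -1.5 - i + 2.5j + k has j-coefficient y = 2.5 and k-coefficient z = 1, not both zero, so it does not lie in the complex subalgebra spanned by 1 and i.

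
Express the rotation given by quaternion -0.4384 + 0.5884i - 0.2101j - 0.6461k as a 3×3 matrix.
[[0.0768, -0.8137, -0.5761], [0.3193, -0.5273, 0.7874], [-0.9445, -0.2444, 0.2193]]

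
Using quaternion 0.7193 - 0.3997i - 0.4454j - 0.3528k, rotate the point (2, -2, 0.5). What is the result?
(-1.198, -0.721, 2.509)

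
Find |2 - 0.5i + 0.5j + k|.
2.345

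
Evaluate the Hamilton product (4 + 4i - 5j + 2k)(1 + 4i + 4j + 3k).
2 - 3i + 7j + 50k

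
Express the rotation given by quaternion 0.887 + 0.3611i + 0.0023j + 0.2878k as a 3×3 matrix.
[[0.8343, -0.5089, 0.2119], [0.5122, 0.5736, -0.6393], [0.2038, 0.6419, 0.7392]]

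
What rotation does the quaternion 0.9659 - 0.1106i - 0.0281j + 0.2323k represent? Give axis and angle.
axis = (-0.4273, -0.1086, 0.8976), θ = π/6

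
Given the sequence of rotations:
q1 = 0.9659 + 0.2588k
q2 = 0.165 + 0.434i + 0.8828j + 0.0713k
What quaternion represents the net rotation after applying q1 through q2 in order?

q2 · q1 = 0.1409 + 0.6477i + 0.7404j + 0.1116k
0.1409 + 0.6477i + 0.7404j + 0.1116k


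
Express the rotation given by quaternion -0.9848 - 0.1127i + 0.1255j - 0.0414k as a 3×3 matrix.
[[0.9651, -0.1098, -0.2379], [0.0533, 0.9712, -0.2324], [0.2565, 0.2116, 0.9431]]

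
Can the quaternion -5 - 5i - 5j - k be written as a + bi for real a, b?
No. The quaternion -5 - 5i - 5j - k has j-coefficient y = -5 and k-coefficient z = -1, not both zero, so it does not lie in the complex subalgebra spanned by 1 and i.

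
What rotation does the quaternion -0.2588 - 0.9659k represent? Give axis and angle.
axis = (0, 0, -1), θ = 7π/6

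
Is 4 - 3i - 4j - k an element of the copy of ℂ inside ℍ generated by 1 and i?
No. The quaternion 4 - 3i - 4j - k has j-coefficient y = -4 and k-coefficient z = -1, not both zero, so it does not lie in the complex subalgebra spanned by 1 and i.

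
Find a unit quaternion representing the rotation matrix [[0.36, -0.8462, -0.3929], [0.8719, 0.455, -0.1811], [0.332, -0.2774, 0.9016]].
0.8241 - 0.0292i - 0.2199j + 0.5212k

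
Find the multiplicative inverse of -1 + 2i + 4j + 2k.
-0.04 - 0.08i - 0.16j - 0.08k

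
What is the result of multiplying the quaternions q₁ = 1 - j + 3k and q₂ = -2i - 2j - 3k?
7 + 7i - 8j - 5k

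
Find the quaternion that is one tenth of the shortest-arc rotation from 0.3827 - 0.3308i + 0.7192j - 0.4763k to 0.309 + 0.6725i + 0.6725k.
0.3214 - 0.3951i + 0.6765j - 0.5319k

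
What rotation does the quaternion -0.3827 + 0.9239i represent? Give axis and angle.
axis = (1, 0, 0), θ = 5π/4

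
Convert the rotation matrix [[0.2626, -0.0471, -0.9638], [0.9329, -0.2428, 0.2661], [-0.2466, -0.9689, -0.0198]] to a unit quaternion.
0.5 - 0.6175i - 0.3586j + 0.49k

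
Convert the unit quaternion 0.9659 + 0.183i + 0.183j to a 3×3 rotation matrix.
[[0.933, 0.067, 0.3535], [0.067, 0.933, -0.3535], [-0.3535, 0.3535, 0.866]]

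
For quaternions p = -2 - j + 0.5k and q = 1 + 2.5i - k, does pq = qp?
No: pq = -1.5 - 4i + 0.25j + 5k ≠ -1.5 - 6i - 2.25j = qp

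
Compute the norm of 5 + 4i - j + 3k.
√51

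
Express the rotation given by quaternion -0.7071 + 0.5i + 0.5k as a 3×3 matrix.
[[0.5, 0.7071, 0.5], [-0.7071, 0, 0.7071], [0.5, -0.7071, 0.5]]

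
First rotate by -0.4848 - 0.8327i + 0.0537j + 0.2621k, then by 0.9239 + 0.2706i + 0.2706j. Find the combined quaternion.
-0.2371 - 0.8296i - 0.1525j + 0.482k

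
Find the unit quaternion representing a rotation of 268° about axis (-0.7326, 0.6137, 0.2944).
-0.6947 - 0.527i + 0.4415j + 0.2118k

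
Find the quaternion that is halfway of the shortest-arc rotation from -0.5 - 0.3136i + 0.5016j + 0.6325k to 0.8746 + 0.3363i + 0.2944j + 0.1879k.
-0.8604 - 0.4068i + 0.1297j + 0.2783k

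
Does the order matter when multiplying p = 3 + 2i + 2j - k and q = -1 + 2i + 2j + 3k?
Yes: pq = -8 + 12i - 4j + 10k ≠ -8 - 4i + 12j + 10k = qp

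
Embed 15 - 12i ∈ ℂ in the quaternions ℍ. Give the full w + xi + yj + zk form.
15 - 12i + 0j + 0k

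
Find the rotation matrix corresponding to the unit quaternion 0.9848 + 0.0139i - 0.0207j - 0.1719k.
[[0.94, 0.338, -0.0455], [-0.3391, 0.9405, -0.0203], [0.036, 0.0345, 0.9988]]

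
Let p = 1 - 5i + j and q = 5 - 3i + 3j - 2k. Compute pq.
-13 - 30i - 2j - 14k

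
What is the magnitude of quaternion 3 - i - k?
√11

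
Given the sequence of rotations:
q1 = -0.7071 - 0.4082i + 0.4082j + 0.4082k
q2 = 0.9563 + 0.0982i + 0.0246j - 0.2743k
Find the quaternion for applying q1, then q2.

q2 · q1 = -0.5342 - 0.3378i + 0.4449j + 0.6344k
-0.5342 - 0.3378i + 0.4449j + 0.6344k


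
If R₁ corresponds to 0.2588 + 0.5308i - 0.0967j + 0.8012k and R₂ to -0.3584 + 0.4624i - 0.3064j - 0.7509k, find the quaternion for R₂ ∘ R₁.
0.2338 - 0.3887i - 0.8137j - 0.3636k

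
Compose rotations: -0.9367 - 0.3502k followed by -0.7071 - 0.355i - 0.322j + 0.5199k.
0.8444 + 0.4453i + 0.1773j - 0.2394k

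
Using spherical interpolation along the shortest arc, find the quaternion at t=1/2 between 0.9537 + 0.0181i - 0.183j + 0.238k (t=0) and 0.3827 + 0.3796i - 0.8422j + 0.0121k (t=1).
0.7643 + 0.2274i - 0.5863j + 0.143k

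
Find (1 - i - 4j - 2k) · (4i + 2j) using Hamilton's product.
12 + 8i - 6j + 14k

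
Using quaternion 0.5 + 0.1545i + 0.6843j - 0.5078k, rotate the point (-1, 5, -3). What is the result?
(2.466, 5.027, -1.908)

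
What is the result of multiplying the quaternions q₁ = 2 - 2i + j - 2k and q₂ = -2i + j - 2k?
-9 - 4i + 2j - 4k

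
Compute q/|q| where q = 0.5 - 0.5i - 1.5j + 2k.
0.1925 - 0.1925i - 0.5774j + 0.7698k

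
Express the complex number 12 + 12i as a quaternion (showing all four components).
12 + 12i + 0j + 0k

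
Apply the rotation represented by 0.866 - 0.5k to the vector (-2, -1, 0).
(-1.866, 1.232, 0)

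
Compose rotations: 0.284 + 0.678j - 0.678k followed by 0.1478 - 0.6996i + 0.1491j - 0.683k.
-0.5222 + 0.1633i - 0.3318j - 0.7685k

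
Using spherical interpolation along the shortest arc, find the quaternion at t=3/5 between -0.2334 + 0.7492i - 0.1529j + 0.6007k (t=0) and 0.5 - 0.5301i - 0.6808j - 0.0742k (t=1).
-0.4554 + 0.7226i + 0.3952j + 0.3381k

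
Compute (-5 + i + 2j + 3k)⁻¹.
-0.1282 - 0.0256i - 0.0513j - 0.0769k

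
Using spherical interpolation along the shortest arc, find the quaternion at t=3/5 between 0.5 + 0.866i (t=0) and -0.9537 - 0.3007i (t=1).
0.8241 + 0.5664i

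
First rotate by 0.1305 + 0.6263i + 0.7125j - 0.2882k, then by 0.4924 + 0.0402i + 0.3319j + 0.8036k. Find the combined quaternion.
0.0342 - 0.3546i + 0.909j - 0.2163k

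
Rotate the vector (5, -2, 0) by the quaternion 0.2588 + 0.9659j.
(-4.33, -2, -2.5)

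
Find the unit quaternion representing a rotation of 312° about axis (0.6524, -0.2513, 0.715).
-0.9135 + 0.2654i - 0.1022j + 0.2908k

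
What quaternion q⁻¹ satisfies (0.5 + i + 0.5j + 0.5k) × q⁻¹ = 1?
0.2857 - 0.5714i - 0.2857j - 0.2857k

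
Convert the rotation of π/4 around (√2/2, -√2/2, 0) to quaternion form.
0.9239 + 0.2706i - 0.2706j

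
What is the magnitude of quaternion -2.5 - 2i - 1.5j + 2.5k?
4.33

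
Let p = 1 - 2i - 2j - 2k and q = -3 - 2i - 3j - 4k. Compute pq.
-21 + 6i - j + 4k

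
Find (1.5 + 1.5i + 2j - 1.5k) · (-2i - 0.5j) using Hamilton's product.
4 - 3.75i + 2.25j + 3.25k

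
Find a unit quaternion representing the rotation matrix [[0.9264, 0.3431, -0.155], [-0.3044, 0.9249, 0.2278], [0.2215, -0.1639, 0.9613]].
0.9763 - 0.1003i - 0.0964j - 0.1658k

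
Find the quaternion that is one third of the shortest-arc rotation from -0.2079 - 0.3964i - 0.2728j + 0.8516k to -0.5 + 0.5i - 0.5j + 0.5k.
-0.3555 - 0.0966i - 0.4041j + 0.8372k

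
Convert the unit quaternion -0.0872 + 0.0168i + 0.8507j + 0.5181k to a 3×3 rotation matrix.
[[-0.9842, 0.1189, -0.131], [-0.0618, 0.4626, 0.8844], [0.1658, 0.8786, -0.4479]]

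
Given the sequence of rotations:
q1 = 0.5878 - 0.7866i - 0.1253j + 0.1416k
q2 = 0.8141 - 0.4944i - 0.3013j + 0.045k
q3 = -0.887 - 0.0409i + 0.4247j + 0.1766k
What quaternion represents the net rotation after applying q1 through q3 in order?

q2 · q1 = 0.0455 - 0.968i - 0.2445j - 0.0333k
q3 · q2 · q1 = 0.0298 + 0.8858i + 0.0639j + 0.4587k
0.0298 + 0.8858i + 0.0639j + 0.4587k


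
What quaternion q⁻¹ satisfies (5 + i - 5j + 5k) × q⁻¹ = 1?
0.0658 - 0.0132i + 0.0658j - 0.0658k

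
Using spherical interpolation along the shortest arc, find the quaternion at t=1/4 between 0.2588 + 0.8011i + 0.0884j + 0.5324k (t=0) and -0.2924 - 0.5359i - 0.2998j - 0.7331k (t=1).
0.2713 + 0.7452i + 0.1439j + 0.5919k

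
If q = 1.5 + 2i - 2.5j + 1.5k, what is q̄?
1.5 - 2i + 2.5j - 1.5k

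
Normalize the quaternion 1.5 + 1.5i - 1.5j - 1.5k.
0.5 + 0.5i - 0.5j - 0.5k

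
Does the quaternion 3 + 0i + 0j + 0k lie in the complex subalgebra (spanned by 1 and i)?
Yes. The quaternion 3 has j- and k-coefficients y = z = 0, so it lies in the complex subalgebra spanned by 1 and i.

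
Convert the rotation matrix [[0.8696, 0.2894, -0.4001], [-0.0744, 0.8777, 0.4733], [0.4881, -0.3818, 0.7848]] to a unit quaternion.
0.9397 - 0.2275i - 0.2363j - 0.0968k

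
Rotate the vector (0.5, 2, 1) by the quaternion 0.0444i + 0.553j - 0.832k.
(-0.474, -1.672, -1.493)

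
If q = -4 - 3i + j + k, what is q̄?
-4 + 3i - j - k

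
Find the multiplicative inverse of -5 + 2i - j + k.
-0.1613 - 0.0645i + 0.0323j - 0.0323k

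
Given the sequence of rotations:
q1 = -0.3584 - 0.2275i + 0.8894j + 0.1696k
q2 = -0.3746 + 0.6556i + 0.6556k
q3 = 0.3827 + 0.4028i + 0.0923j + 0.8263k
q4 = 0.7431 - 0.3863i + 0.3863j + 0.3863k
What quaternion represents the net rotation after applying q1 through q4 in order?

q2 · q1 = 0.1722 - 0.7328i - 0.5935j + 0.2846k
q3 · q2 · q1 = 0.1807 + 0.3056i - 0.9314j + 0.0798k
q4 · q3 · q2 · q1 = 0.5813 + 0.5479i - 0.4734j + 0.3709k
0.5813 + 0.5479i - 0.4734j + 0.3709k


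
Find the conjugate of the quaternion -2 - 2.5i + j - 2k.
-2 + 2.5i - j + 2k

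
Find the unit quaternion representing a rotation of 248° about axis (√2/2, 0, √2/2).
-0.5592 + 0.5862i + 0.5862k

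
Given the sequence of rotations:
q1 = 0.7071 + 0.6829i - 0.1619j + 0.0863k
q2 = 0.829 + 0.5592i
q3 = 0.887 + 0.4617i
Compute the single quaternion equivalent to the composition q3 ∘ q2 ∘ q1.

q2 · q1 = 0.2043 + 0.9615i - 0.1825j - 0.019k
q3 · q2 · q1 = -0.2627 + 0.9472i - 0.1531j - 0.1011k
-0.2627 + 0.9472i - 0.1531j - 0.1011k


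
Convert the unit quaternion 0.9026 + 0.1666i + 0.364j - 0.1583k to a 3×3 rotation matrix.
[[0.6849, 0.407, 0.6043], [-0.1645, 0.8944, -0.416], [-0.7098, 0.1855, 0.6795]]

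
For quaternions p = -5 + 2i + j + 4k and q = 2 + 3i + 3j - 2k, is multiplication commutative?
No: pq = -11 - 25i + 3j + 21k ≠ -11 + 3i - 29j + 15k = qp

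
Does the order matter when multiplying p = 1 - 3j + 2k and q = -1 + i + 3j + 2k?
Yes: pq = 4 - 11i + 8j + 3k ≠ 4 + 13i + 4j - 3k = qp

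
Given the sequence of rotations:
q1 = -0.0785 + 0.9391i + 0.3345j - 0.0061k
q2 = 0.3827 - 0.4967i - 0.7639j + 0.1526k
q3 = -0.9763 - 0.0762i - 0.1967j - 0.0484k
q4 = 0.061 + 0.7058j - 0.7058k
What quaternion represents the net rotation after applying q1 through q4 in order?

q2 · q1 = 0.6929 + 0.352i + 0.3283j + 0.5369k
q3 · q2 · q1 = -0.5591 - 0.4862i - 0.4329j - 0.5135k
q4 · q3 · q2 · q1 = -0.091 - 0.6976i - 0.0779j + 0.7064k
-0.091 - 0.6976i - 0.0779j + 0.7064k


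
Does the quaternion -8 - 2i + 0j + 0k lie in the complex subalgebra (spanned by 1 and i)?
Yes. The quaternion -8 - 2i has j- and k-coefficients y = z = 0, so it lies in the complex subalgebra spanned by 1 and i.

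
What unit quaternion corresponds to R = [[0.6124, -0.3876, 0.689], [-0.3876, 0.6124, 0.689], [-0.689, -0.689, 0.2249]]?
0.7826 - 0.4402i + 0.4402j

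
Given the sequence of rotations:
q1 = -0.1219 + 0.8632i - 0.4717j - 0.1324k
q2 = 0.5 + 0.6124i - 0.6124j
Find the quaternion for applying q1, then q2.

q2 · q1 = -0.8784 + 0.438i - 0.0801j + 0.1736k
-0.8784 + 0.438i - 0.0801j + 0.1736k


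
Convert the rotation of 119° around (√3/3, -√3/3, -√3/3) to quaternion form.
0.5075 + 0.4975i - 0.4975j - 0.4975k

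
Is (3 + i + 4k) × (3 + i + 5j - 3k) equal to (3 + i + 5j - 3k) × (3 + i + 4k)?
No: pq = 20 - 14i + 22j + 8k ≠ 20 + 26i + 8j - 2k = qp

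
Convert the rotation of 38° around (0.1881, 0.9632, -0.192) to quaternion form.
0.9455 + 0.0612i + 0.3136j - 0.0625k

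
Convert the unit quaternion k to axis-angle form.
axis = (0, 0, 1), θ = π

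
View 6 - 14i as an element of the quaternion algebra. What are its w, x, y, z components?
6 - 14i + 0j + 0k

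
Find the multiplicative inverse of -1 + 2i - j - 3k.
-0.0667 - 0.1333i + 0.0667j + 0.2k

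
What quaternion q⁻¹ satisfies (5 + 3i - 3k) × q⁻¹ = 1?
0.1163 - 0.0698i + 0.0698k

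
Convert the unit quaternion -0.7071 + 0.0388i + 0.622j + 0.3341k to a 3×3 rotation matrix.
[[0.003, 0.5208, -0.8537], [-0.4242, 0.7737, 0.4705], [0.9056, 0.3607, 0.2232]]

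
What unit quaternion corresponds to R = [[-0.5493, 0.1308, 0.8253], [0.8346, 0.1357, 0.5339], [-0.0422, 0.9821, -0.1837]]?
0.3173 + 0.3531i + 0.6835j + 0.5545k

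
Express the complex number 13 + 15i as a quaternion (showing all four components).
13 + 15i + 0j + 0k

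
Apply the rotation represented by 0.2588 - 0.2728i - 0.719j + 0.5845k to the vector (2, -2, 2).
(-2.996, -0.345, 1.704)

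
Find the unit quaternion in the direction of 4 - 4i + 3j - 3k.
0.5657 - 0.5657i + 0.4243j - 0.4243k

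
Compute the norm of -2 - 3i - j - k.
√15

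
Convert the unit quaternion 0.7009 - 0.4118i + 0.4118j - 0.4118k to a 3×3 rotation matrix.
[[0.3217, 0.2381, 0.9164], [-0.9164, 0.3217, 0.2381], [-0.2381, -0.9164, 0.3217]]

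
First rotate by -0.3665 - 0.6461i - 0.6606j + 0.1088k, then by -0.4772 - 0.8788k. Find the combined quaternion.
0.2705 - 0.2722i + 0.883j + 0.2702k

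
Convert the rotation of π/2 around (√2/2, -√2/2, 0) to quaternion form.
0.7071 + 0.5i - 0.5j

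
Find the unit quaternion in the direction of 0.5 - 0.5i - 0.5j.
0.5774 - 0.5774i - 0.5774j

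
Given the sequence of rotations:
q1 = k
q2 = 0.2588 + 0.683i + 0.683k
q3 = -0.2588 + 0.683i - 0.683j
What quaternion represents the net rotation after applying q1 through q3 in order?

q2 · q1 = -0.683 - 0.683j + 0.2588k
q3 · q2 · q1 = -0.2897 - 0.6432i + 0.4665j - 0.5335k
-0.2897 - 0.6432i + 0.4665j - 0.5335k


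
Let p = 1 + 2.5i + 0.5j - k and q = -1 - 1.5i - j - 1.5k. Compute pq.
1.75 - 5.75i + 3.75j - 2.25k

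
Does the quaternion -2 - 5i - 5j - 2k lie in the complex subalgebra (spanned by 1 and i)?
No. The quaternion -2 - 5i - 5j - 2k has j-coefficient y = -5 and k-coefficient z = -2, not both zero, so it does not lie in the complex subalgebra spanned by 1 and i.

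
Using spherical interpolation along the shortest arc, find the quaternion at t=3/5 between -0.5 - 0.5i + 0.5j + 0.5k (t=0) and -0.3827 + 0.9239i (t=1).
0.0215 - 0.9311i + 0.2575j + 0.2575k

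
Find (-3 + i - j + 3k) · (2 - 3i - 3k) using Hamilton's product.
6 + 14i - 8j + 12k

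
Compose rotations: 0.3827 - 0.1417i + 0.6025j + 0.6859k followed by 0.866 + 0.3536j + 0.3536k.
-0.1242 - 0.0932i + 0.607j + 0.7794k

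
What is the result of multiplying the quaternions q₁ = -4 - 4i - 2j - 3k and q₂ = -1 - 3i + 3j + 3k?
7 + 19i + 11j - 27k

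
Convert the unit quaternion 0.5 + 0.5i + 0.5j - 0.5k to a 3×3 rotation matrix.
[[0, 1, 0], [0, 0, -1], [-1, 0, 0]]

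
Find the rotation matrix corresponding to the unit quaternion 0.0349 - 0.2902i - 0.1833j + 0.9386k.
[[-0.8291, 0.0409, -0.5576], [0.1719, -0.9304, -0.3238], [-0.532, -0.3643, 0.7644]]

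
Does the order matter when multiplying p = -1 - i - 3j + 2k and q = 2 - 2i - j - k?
Yes: pq = -5 + 5i - 10j ≠ -5 - 5i + 10k = qp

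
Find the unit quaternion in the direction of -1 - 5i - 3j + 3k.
-0.1508 - 0.7538i - 0.4523j + 0.4523k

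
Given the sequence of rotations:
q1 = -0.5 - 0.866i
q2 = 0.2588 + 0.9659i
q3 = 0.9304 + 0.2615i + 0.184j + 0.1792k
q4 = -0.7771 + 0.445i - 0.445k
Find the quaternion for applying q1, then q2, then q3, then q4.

q2 · q1 = 0.7071 - 0.7071i
q3 · q2 · q1 = 0.8428 - 0.473i + 0.0034j + 0.2568k
q4 · q3 · q2 · q1 = -0.3302 + 0.7441i + 0.0936j - 0.5731k
-0.3302 + 0.7441i + 0.0936j - 0.5731k


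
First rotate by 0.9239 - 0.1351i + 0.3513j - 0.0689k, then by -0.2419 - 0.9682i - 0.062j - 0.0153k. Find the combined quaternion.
-0.3336 - 0.8522i - 0.2069j - 0.346k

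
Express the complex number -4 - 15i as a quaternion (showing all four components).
-4 - 15i + 0j + 0k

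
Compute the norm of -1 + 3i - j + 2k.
√15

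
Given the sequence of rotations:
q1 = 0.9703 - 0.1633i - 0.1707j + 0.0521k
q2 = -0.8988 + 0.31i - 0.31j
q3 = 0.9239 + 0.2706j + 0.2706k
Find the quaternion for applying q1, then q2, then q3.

q2 · q1 = -0.8744 + 0.4314i - 0.1635j - 0.1504k
q3 · q2 · q1 = -0.7229 + 0.4021i - 0.2709j - 0.4923k
-0.7229 + 0.4021i - 0.2709j - 0.4923k


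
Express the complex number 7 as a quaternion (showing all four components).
7 + 0i + 0j + 0k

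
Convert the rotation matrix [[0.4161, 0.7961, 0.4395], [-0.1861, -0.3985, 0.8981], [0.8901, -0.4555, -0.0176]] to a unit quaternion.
0.5 - 0.6768i - 0.2253j - 0.4911k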